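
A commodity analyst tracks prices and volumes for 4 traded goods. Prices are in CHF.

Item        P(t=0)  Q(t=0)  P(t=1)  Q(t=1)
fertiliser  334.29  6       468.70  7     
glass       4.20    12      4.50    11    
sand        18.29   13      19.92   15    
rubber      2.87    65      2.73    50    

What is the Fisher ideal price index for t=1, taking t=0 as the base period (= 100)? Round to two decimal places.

Laspeyres component (base-period weights):
ΣP(t=1)Q(t=0) = 468.70×6 + 4.50×12 + 19.92×13 + 2.73×65 = 2812.2 + 54 + 258.96 + 177.45 = 3302.61
ΣP(t=0)Q(t=0) = 334.29×6 + 4.20×12 + 18.29×13 + 2.87×65 = 2005.74 + 50.4 + 237.77 + 186.55 = 2480.46
L = 3302.61 / 2480.46 × 100 = 133.1451
Paasche component (current-period weights):
ΣP(t=1)Q(t=1) = 468.70×7 + 4.50×11 + 19.92×15 + 2.73×50 = 3280.9 + 49.5 + 298.8 + 136.5 = 3765.7
ΣP(t=0)Q(t=1) = 334.29×7 + 4.20×11 + 18.29×15 + 2.87×50 = 2340.03 + 46.2 + 274.35 + 143.5 = 2804.08
P = 3765.7 / 2804.08 × 100 = 134.2936
Fisher = √(L × P) = √(133.1451 × 134.2936) = 133.7181

133.72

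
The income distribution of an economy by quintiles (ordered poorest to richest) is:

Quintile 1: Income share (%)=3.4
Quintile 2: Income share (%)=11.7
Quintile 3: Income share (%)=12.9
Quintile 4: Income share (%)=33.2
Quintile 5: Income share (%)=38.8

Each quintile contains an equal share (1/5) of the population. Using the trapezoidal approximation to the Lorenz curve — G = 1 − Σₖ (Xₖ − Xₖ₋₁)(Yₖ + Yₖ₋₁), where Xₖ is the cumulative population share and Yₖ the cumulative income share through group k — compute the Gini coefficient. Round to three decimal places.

0.369

Cumulative income shares Yₖ: 0.0340, 0.1510, 0.2800, 0.6120, 1.0000
Σ (Xₖ−Xₖ₋₁)(Yₖ+Yₖ₋₁) = (1/5)(0.0340+0.0000) + (1/5)(0.1510+0.0340) + (1/5)(0.2800+0.1510) + (1/5)(0.6120+0.2800) + (1/5)(1.0000+0.6120)
  = 0.0068 + 0.0370 + 0.0862 + 0.1784 + 0.3224 = 0.6308
G = 1 − 0.6308 = 0.3692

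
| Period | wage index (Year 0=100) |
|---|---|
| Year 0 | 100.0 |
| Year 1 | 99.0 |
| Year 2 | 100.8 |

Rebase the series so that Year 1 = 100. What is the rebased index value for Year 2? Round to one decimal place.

101.8

Rebased(Year 2) = 100.8 / 99.0 × 100 = 101.8182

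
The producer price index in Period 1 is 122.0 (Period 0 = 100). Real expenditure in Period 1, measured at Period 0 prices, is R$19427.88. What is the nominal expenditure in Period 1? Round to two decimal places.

Nominal = Real × (Index/100) = 19427.88 × (122.0/100)
        = 19427.88 × 1.220 = 23702.0136

23702.01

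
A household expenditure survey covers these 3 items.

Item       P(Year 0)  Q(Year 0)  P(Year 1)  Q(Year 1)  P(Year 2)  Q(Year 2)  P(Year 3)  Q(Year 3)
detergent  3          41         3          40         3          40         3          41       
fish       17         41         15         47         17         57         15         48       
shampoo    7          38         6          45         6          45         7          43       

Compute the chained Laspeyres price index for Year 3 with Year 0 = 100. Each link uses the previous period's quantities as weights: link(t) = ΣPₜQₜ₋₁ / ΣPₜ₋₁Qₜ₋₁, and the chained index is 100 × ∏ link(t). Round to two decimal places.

Link Year 0→Year 1:
ΣP(Year 1)Q(Year 0) = 3×41 + 15×41 + 6×38 = 123 + 615 + 228 = 966
ΣP(Year 0)Q(Year 0) = 3×41 + 17×41 + 7×38 = 123 + 697 + 266 = 1086
link = 966/1086 = 0.889503
Link Year 1→Year 2:
ΣP(Year 2)Q(Year 1) = 3×40 + 17×47 + 6×45 = 120 + 799 + 270 = 1189
ΣP(Year 1)Q(Year 1) = 3×40 + 15×47 + 6×45 = 120 + 705 + 270 = 1095
link = 1189/1095 = 1.085845
Link Year 2→Year 3:
ΣP(Year 3)Q(Year 2) = 3×40 + 15×57 + 7×45 = 120 + 855 + 315 = 1290
ΣP(Year 2)Q(Year 2) = 3×40 + 17×57 + 6×45 = 120 + 969 + 270 = 1359
link = 1290/1359 = 0.949227
Chained index = 100 × 0.889503 × 1.085845 × 0.949227 = 91.6823

91.68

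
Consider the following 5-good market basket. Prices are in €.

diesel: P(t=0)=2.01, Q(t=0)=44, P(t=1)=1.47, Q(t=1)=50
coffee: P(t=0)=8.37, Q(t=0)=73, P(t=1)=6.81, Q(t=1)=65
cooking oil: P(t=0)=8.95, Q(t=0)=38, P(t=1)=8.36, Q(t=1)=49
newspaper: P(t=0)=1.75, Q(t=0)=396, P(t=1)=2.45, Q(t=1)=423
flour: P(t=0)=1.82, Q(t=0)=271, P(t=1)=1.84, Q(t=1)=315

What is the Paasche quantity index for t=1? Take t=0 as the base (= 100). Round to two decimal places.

108.24

Paasche quantity index uses current-period prices as weights.
ΣP(t=1)·Q(t=1) = 1.47×50 + 6.81×65 + 8.36×49 + 2.45×423 + 1.84×315 = 73.5 + 442.65 + 409.64 + 1036.35 + 579.6 = 2541.74
ΣP(t=1)·Q(t=0) = 1.47×44 + 6.81×73 + 8.36×38 + 2.45×396 + 1.84×271 = 64.68 + 497.13 + 317.68 + 970.2 + 498.64 = 2348.33
Index = 2541.74 / 2348.33 × 100 = 108.2361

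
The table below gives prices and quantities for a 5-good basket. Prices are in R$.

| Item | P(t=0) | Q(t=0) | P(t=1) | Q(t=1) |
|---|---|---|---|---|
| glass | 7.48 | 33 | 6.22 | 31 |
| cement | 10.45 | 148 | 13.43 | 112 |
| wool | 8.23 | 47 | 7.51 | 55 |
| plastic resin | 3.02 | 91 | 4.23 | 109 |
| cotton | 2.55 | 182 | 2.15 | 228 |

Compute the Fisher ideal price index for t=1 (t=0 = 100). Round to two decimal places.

Laspeyres component (base-period weights):
ΣP(t=1)Q(t=0) = 6.22×33 + 13.43×148 + 7.51×47 + 4.23×91 + 2.15×182 = 205.26 + 1987.64 + 352.97 + 384.93 + 391.3 = 3322.1
ΣP(t=0)Q(t=0) = 7.48×33 + 10.45×148 + 8.23×47 + 3.02×91 + 2.55×182 = 246.84 + 1546.6 + 386.81 + 274.82 + 464.1 = 2919.17
L = 3322.1 / 2919.17 × 100 = 113.8029
Paasche component (current-period weights):
ΣP(t=1)Q(t=1) = 6.22×31 + 13.43×112 + 7.51×55 + 4.23×109 + 2.15×228 = 192.82 + 1504.16 + 413.05 + 461.07 + 490.2 = 3061.3
ΣP(t=0)Q(t=1) = 7.48×31 + 10.45×112 + 8.23×55 + 3.02×109 + 2.55×228 = 231.88 + 1170.4 + 452.65 + 329.18 + 581.4 = 2765.51
P = 3061.3 / 2765.51 × 100 = 110.6957
Fisher = √(L × P) = √(113.8029 × 110.6957) = 112.2385

112.24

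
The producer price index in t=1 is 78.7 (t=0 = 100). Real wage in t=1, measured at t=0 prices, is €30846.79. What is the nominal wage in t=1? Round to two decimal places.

Nominal = Real × (Index/100) = 30846.79 × (78.7/100)
        = 30846.79 × 0.787 = 24276.4237

24276.42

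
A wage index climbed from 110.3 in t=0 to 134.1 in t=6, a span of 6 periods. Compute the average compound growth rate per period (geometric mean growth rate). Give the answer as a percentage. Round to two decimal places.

Growth factor = (134.1/110.3)^(1/6) = (1.215775)^(1/6) = 1.033100
Growth rate = 1.033100 − 1 = 0.033100 = 3.3100%

3.31%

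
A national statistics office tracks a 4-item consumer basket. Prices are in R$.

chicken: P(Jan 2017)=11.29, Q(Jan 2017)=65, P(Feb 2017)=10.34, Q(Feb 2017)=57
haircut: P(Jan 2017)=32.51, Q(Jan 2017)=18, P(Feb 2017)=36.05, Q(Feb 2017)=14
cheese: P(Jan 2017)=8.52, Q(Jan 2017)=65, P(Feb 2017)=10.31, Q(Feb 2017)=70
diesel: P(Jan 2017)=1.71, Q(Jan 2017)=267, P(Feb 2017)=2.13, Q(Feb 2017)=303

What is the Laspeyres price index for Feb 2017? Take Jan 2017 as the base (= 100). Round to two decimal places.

109.89

Laspeyres price index uses base-period quantities as weights.
ΣP(Feb 2017)·Q(Jan 2017) = 10.34×65 + 36.05×18 + 10.31×65 + 2.13×267 = 672.1 + 648.9 + 670.15 + 568.71 = 2559.86
ΣP(Jan 2017)·Q(Jan 2017) = 11.29×65 + 32.51×18 + 8.52×65 + 1.71×267 = 733.85 + 585.18 + 553.8 + 456.57 = 2329.4
Index = 2559.86 / 2329.4 × 100 = 109.8935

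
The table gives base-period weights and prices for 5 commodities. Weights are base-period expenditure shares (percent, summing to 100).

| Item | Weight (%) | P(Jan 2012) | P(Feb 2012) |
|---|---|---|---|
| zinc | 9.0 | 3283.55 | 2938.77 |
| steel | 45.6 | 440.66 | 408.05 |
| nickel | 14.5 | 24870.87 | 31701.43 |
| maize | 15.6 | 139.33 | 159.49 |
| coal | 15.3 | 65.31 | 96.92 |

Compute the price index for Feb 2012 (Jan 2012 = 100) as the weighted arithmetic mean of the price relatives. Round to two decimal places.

109.33

zinc: 9.0 × (2938.77/3283.55) = 9.0 × 0.894998 = 8.0550
steel: 45.6 × (408.05/440.66) = 45.6 × 0.925997 = 42.2255
nickel: 14.5 × (31701.43/24870.87) = 14.5 × 1.274641 = 18.4823
maize: 15.6 × (159.49/139.33) = 15.6 × 1.144692 = 17.8572
coal: 15.3 × (96.92/65.31) = 15.3 × 1.483999 = 22.7052
Index = Σ wᵢ·(p₁ᵢ/p₀ᵢ) = 8.0550 + 42.2255 + 18.4823 + 17.8572 + 22.7052 = 109.3251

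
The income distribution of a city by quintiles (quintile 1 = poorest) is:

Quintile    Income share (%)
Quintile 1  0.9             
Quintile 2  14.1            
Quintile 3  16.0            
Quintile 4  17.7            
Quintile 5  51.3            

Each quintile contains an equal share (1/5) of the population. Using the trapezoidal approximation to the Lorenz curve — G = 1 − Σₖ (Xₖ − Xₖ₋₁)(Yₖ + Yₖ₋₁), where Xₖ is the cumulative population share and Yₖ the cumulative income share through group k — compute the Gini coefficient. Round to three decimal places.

Cumulative income shares Yₖ: 0.0090, 0.1500, 0.3100, 0.4870, 1.0000
Σ (Xₖ−Xₖ₋₁)(Yₖ+Yₖ₋₁) = (1/5)(0.0090+0.0000) + (1/5)(0.1500+0.0090) + (1/5)(0.3100+0.1500) + (1/5)(0.4870+0.3100) + (1/5)(1.0000+0.4870)
  = 0.0018 + 0.0318 + 0.0920 + 0.1594 + 0.2974 = 0.5824
G = 1 − 0.5824 = 0.4176

0.418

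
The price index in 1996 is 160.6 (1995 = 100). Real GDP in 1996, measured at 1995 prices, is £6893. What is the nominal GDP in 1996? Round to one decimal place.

Nominal = Real × (Index/100) = 6893 × (160.6/100)
        = 6893 × 1.606 = 11070.1580

11070.2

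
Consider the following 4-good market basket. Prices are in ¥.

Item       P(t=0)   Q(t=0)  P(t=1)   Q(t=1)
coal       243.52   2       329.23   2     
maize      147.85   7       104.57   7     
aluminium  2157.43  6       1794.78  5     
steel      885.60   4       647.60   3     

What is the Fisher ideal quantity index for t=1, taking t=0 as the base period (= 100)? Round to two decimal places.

Laspeyres component (base-period weights):
ΣP(t=0)Q(t=1) = 243.52×2 + 147.85×7 + 2157.43×5 + 885.60×3 = 487.04 + 1034.95 + 10787.15 + 2656.8 = 14965.94
ΣP(t=0)Q(t=0) = 243.52×2 + 147.85×7 + 2157.43×6 + 885.60×4 = 487.04 + 1034.95 + 12944.58 + 3542.4 = 18008.97
L = 14965.94 / 18008.97 × 100 = 83.1027
Paasche component (current-period weights):
ΣP(t=1)Q(t=1) = 329.23×2 + 104.57×7 + 1794.78×5 + 647.60×3 = 658.46 + 731.99 + 8973.9 + 1942.8 = 12307.15
ΣP(t=1)Q(t=0) = 329.23×2 + 104.57×7 + 1794.78×6 + 647.60×4 = 658.46 + 731.99 + 10768.68 + 2590.4 = 14749.53
P = 12307.15 / 14749.53 × 100 = 83.4410
Fisher = √(L × P) = √(83.1027 × 83.4410) = 83.2717

83.27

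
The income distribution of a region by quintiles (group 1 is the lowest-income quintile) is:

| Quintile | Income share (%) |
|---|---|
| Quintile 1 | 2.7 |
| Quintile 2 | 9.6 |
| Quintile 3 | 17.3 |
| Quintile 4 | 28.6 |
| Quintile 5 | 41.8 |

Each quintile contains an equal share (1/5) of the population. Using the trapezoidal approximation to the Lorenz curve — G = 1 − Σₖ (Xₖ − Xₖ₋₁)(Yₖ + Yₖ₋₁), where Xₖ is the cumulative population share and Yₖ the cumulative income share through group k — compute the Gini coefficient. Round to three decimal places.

0.389

Cumulative income shares Yₖ: 0.0270, 0.1230, 0.2960, 0.5820, 1.0000
Σ (Xₖ−Xₖ₋₁)(Yₖ+Yₖ₋₁) = (1/5)(0.0270+0.0000) + (1/5)(0.1230+0.0270) + (1/5)(0.2960+0.1230) + (1/5)(0.5820+0.2960) + (1/5)(1.0000+0.5820)
  = 0.0054 + 0.0300 + 0.0838 + 0.1756 + 0.3164 = 0.6112
G = 1 − 0.6112 = 0.3888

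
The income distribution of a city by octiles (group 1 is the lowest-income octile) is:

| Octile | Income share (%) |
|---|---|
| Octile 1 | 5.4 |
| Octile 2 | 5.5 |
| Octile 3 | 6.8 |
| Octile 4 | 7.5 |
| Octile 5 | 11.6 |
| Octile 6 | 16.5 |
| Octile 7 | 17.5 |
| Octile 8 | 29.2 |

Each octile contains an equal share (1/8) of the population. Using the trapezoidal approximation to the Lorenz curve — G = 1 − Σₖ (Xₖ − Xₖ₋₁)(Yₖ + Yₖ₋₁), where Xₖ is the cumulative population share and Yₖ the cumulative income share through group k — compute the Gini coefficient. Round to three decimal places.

0.325

Cumulative income shares Yₖ: 0.0540, 0.1090, 0.1770, 0.2520, 0.3680, 0.5330, 0.7080, 1.0000
Σ (Xₖ−Xₖ₋₁)(Yₖ+Yₖ₋₁) = (1/8)(0.0540+0.0000) + (1/8)(0.1090+0.0540) + (1/8)(0.1770+0.1090) + (1/8)(0.2520+0.1770) + (1/8)(0.3680+0.2520) + (1/8)(0.5330+0.3680) + (1/8)(0.7080+0.5330) + (1/8)(1.0000+0.7080)
  = 0.0068 + 0.0204 + 0.0358 + 0.0536 + 0.0775 + 0.1126 + 0.1551 + 0.2135 = 0.6753
G = 1 − 0.6753 = 0.3247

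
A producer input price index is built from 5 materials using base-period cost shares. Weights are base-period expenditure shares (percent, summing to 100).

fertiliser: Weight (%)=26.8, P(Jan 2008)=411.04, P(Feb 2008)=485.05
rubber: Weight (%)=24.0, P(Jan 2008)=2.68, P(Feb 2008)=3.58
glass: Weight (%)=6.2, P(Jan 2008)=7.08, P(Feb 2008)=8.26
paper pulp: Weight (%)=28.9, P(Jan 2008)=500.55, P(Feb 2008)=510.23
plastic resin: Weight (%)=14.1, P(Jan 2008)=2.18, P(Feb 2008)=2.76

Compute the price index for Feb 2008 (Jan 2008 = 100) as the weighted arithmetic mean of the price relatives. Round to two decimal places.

fertiliser: 26.8 × (485.05/411.04) = 26.8 × 1.180055 = 31.6255
rubber: 24.0 × (3.58/2.68) = 24.0 × 1.335821 = 32.0597
glass: 6.2 × (8.26/7.08) = 6.2 × 1.166667 = 7.2333
paper pulp: 28.9 × (510.23/500.55) = 28.9 × 1.019339 = 29.4589
plastic resin: 14.1 × (2.76/2.18) = 14.1 × 1.266055 = 17.8514
Index = Σ wᵢ·(p₁ᵢ/p₀ᵢ) = 31.6255 + 32.0597 + 7.2333 + 29.4589 + 17.8514 = 118.2288

118.23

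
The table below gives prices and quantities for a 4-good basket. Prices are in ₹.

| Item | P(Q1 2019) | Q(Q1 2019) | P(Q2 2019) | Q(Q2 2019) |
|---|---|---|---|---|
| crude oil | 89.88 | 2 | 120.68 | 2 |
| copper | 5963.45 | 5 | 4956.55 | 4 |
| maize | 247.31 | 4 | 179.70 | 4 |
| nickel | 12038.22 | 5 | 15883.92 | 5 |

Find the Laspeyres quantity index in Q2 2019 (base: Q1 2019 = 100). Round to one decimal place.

93.5

Laspeyres quantity index uses base-period prices as weights.
ΣP(Q1 2019)·Q(Q2 2019) = 89.88×2 + 5963.45×4 + 247.31×4 + 12038.22×5 = 179.76 + 23853.8 + 989.24 + 60191.1 = 85213.9
ΣP(Q1 2019)·Q(Q1 2019) = 89.88×2 + 5963.45×5 + 247.31×4 + 12038.22×5 = 179.76 + 29817.25 + 989.24 + 60191.1 = 91177.35
Index = 85213.9 / 91177.35 × 100 = 93.4595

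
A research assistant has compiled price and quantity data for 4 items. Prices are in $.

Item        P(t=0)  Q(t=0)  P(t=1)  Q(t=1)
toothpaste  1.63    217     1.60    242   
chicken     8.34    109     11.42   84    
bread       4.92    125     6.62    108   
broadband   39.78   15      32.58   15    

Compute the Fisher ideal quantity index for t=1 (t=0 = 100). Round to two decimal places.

88.76

Laspeyres component (base-period weights):
ΣP(t=0)Q(t=1) = 1.63×242 + 8.34×84 + 4.92×108 + 39.78×15 = 394.46 + 700.56 + 531.36 + 596.7 = 2223.08
ΣP(t=0)Q(t=0) = 1.63×217 + 8.34×109 + 4.92×125 + 39.78×15 = 353.71 + 909.06 + 615 + 596.7 = 2474.47
L = 2223.08 / 2474.47 × 100 = 89.8407
Paasche component (current-period weights):
ΣP(t=1)Q(t=1) = 1.60×242 + 11.42×84 + 6.62×108 + 32.58×15 = 387.2 + 959.28 + 714.96 + 488.7 = 2550.14
ΣP(t=1)Q(t=0) = 1.60×217 + 11.42×109 + 6.62×125 + 32.58×15 = 347.2 + 1244.78 + 827.5 + 488.7 = 2908.18
P = 2550.14 / 2908.18 × 100 = 87.6885
Fisher = √(L × P) = √(89.8407 × 87.6885) = 88.7581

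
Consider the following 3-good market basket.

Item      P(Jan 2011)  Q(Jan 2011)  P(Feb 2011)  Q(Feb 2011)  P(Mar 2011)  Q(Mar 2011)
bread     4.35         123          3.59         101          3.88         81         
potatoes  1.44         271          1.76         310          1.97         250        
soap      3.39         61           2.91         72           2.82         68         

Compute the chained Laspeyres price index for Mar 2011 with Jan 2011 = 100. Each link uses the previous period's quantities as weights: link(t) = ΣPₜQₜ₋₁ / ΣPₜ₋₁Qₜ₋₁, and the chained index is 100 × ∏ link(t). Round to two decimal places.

Link Jan 2011→Feb 2011:
ΣP(Feb 2011)Q(Jan 2011) = 3.59×123 + 1.76×271 + 2.91×61 = 441.57 + 476.96 + 177.51 = 1096.04
ΣP(Jan 2011)Q(Jan 2011) = 4.35×123 + 1.44×271 + 3.39×61 = 535.05 + 390.24 + 206.79 = 1132.08
link = 1096.04/1132.08 = 0.968165
Link Feb 2011→Mar 2011:
ΣP(Mar 2011)Q(Feb 2011) = 3.88×101 + 1.97×310 + 2.82×72 = 391.88 + 610.7 + 203.04 = 1205.62
ΣP(Feb 2011)Q(Feb 2011) = 3.59×101 + 1.76×310 + 2.91×72 = 362.59 + 545.6 + 209.52 = 1117.71
link = 1205.62/1117.71 = 1.078652
Chained index = 100 × 0.968165 × 1.078652 = 104.4313

104.43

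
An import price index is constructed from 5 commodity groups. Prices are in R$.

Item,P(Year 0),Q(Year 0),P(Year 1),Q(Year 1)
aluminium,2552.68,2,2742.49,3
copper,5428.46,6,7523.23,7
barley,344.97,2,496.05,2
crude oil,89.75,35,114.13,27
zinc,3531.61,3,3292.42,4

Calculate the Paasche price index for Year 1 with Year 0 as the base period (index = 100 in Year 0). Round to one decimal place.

Paasche price index uses current-period quantities as weights.
ΣP(Year 1)·Q(Year 1) = 2742.49×3 + 7523.23×7 + 496.05×2 + 114.13×27 + 3292.42×4 = 8227.47 + 52662.61 + 992.1 + 3081.51 + 13169.68 = 78133.37
ΣP(Year 0)·Q(Year 1) = 2552.68×3 + 5428.46×7 + 344.97×2 + 89.75×27 + 3531.61×4 = 7658.04 + 37999.22 + 689.94 + 2423.25 + 14126.44 = 62896.89
Index = 78133.37 / 62896.89 × 100 = 124.2245

124.2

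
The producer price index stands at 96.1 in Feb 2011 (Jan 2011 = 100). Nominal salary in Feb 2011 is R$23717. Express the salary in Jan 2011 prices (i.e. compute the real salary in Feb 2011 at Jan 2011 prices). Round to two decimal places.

24679.50

Real = Nominal ÷ (Index/100) = 23717 ÷ (96.1/100)
     = 23717 ÷ 0.961 = 24679.5005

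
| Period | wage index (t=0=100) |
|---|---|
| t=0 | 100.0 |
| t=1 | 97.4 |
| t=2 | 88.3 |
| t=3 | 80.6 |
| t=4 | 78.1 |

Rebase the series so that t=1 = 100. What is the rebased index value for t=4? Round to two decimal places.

Rebased(t=4) = 78.1 / 97.4 × 100 = 80.1848

80.18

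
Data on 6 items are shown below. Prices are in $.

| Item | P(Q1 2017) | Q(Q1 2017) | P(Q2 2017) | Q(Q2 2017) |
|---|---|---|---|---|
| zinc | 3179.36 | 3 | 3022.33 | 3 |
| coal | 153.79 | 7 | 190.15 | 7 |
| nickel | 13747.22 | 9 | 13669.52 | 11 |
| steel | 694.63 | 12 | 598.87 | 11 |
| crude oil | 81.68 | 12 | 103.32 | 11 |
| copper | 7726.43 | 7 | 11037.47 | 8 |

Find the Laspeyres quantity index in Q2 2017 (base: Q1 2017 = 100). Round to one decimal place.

117.4

Laspeyres quantity index uses base-period prices as weights.
ΣP(Q1 2017)·Q(Q2 2017) = 3179.36×3 + 153.79×7 + 13747.22×11 + 694.63×11 + 81.68×11 + 7726.43×8 = 9538.08 + 1076.53 + 151219.42 + 7640.93 + 898.48 + 61811.44 = 232184.88
ΣP(Q1 2017)·Q(Q1 2017) = 3179.36×3 + 153.79×7 + 13747.22×9 + 694.63×12 + 81.68×12 + 7726.43×7 = 9538.08 + 1076.53 + 123724.98 + 8335.56 + 980.16 + 54085.01 = 197740.32
Index = 232184.88 / 197740.32 × 100 = 117.4191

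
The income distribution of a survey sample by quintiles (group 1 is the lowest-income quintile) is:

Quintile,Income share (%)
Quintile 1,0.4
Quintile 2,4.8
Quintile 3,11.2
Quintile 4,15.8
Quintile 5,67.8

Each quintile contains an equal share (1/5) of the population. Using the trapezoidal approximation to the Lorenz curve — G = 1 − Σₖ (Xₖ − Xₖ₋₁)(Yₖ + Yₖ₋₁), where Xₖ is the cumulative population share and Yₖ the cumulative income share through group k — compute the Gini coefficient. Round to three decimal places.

0.583

Cumulative income shares Yₖ: 0.0040, 0.0520, 0.1640, 0.3220, 1.0000
Σ (Xₖ−Xₖ₋₁)(Yₖ+Yₖ₋₁) = (1/5)(0.0040+0.0000) + (1/5)(0.0520+0.0040) + (1/5)(0.1640+0.0520) + (1/5)(0.3220+0.1640) + (1/5)(1.0000+0.3220)
  = 0.0008 + 0.0112 + 0.0432 + 0.0972 + 0.2644 = 0.4168
G = 1 − 0.4168 = 0.5832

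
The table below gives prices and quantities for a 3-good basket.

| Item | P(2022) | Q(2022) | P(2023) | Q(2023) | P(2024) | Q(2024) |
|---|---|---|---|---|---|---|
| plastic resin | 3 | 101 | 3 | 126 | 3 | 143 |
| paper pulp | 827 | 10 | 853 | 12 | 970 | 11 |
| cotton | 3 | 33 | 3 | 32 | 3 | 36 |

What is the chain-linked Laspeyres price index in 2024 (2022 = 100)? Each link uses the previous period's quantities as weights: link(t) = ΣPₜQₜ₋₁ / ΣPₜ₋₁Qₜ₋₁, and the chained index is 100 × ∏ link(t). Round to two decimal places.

Link 2022→2023:
ΣP(2023)Q(2022) = 3×101 + 853×10 + 3×33 = 303 + 8530 + 99 = 8932
ΣP(2022)Q(2022) = 3×101 + 827×10 + 3×33 = 303 + 8270 + 99 = 8672
link = 8932/8672 = 1.029982
Link 2023→2024:
ΣP(2024)Q(2023) = 3×126 + 970×12 + 3×32 = 378 + 11640 + 96 = 12114
ΣP(2023)Q(2023) = 3×126 + 853×12 + 3×32 = 378 + 10236 + 96 = 10710
link = 12114/10710 = 1.131092
Chained index = 100 × 1.029982 × 1.131092 = 116.5004

116.50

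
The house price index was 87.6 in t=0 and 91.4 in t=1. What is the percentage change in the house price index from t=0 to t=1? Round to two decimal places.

4.34%

Change = (91.4 − 87.6) / 87.6 × 100
       = 3.8 / 87.6 × 100 = 4.3379%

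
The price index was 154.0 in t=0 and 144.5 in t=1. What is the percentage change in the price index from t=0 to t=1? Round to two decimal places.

Change = (144.5 − 154.0) / 154.0 × 100
       = -9.5 / 154.0 × 100 = -6.1688%

-6.17%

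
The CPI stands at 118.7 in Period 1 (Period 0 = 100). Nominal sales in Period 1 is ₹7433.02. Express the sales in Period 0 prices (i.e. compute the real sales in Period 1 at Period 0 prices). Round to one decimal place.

Real = Nominal ÷ (Index/100) = 7433.02 ÷ (118.7/100)
     = 7433.02 ÷ 1.187 = 6262.0219

6262.0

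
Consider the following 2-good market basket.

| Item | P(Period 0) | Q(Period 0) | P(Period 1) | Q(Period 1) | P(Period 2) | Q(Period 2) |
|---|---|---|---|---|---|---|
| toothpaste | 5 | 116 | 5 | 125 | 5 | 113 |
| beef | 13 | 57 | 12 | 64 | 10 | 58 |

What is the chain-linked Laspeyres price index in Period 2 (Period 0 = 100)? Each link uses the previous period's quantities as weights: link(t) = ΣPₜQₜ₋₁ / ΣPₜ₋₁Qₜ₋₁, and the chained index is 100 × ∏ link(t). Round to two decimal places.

Link Period 0→Period 1:
ΣP(Period 1)Q(Period 0) = 5×116 + 12×57 = 580 + 684 = 1264
ΣP(Period 0)Q(Period 0) = 5×116 + 13×57 = 580 + 741 = 1321
link = 1264/1321 = 0.956851
Link Period 1→Period 2:
ΣP(Period 2)Q(Period 1) = 5×125 + 10×64 = 625 + 640 = 1265
ΣP(Period 1)Q(Period 1) = 5×125 + 12×64 = 625 + 768 = 1393
link = 1265/1393 = 0.908112
Chained index = 100 × 0.956851 × 0.908112 = 86.8928

86.89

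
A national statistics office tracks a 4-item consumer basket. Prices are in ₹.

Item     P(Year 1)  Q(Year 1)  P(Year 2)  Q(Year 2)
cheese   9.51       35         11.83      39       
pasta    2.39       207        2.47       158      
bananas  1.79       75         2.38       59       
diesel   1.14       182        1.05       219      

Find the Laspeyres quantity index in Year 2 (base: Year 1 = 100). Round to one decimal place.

94.4

Laspeyres quantity index uses base-period prices as weights.
ΣP(Year 1)·Q(Year 2) = 9.51×39 + 2.39×158 + 1.79×59 + 1.14×219 = 370.89 + 377.62 + 105.61 + 249.66 = 1103.78
ΣP(Year 1)·Q(Year 1) = 9.51×35 + 2.39×207 + 1.79×75 + 1.14×182 = 332.85 + 494.73 + 134.25 + 207.48 = 1169.31
Index = 1103.78 / 1169.31 × 100 = 94.3958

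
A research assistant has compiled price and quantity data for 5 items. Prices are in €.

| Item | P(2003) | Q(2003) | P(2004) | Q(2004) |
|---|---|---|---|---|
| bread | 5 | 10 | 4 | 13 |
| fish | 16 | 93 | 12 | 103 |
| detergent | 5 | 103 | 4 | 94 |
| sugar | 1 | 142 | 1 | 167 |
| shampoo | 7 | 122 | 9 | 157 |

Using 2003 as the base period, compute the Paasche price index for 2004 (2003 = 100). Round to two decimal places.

Paasche price index uses current-period quantities as weights.
ΣP(2004)·Q(2004) = 4×13 + 12×103 + 4×94 + 1×167 + 9×157 = 52 + 1236 + 376 + 167 + 1413 = 3244
ΣP(2003)·Q(2004) = 5×13 + 16×103 + 5×94 + 1×167 + 7×157 = 65 + 1648 + 470 + 167 + 1099 = 3449
Index = 3244 / 3449 × 100 = 94.0562

94.06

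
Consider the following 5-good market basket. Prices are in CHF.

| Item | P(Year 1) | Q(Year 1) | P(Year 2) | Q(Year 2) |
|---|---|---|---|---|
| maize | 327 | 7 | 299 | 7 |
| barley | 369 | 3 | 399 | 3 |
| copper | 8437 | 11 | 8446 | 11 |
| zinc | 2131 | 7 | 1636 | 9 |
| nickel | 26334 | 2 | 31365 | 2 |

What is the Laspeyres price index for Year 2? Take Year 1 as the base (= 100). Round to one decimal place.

Laspeyres price index uses base-period quantities as weights.
ΣP(Year 2)·Q(Year 1) = 299×7 + 399×3 + 8446×11 + 1636×7 + 31365×2 = 2093 + 1197 + 92906 + 11452 + 62730 = 170378
ΣP(Year 1)·Q(Year 1) = 327×7 + 369×3 + 8437×11 + 2131×7 + 26334×2 = 2289 + 1107 + 92807 + 14917 + 52668 = 163788
Index = 170378 / 163788 × 100 = 104.0235

104.0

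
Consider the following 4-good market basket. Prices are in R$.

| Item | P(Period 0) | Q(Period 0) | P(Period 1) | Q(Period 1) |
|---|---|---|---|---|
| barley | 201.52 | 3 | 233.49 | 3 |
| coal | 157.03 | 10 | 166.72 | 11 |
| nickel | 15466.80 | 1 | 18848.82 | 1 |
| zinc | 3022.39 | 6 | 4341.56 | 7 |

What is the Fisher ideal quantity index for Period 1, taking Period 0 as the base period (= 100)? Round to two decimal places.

Laspeyres component (base-period weights):
ΣP(Period 0)Q(Period 1) = 201.52×3 + 157.03×11 + 15466.80×1 + 3022.39×7 = 604.56 + 1727.33 + 15466.8 + 21156.73 = 38955.42
ΣP(Period 0)Q(Period 0) = 201.52×3 + 157.03×10 + 15466.80×1 + 3022.39×6 = 604.56 + 1570.3 + 15466.8 + 18134.34 = 35776
L = 38955.42 / 35776 × 100 = 108.8870
Paasche component (current-period weights):
ΣP(Period 1)Q(Period 1) = 233.49×3 + 166.72×11 + 18848.82×1 + 4341.56×7 = 700.47 + 1833.92 + 18848.82 + 30390.92 = 51774.13
ΣP(Period 1)Q(Period 0) = 233.49×3 + 166.72×10 + 18848.82×1 + 4341.56×6 = 700.47 + 1667.2 + 18848.82 + 26049.36 = 47265.85
P = 51774.13 / 47265.85 × 100 = 109.5381
Fisher = √(L × P) = √(108.8870 × 109.5381) = 109.2121

109.21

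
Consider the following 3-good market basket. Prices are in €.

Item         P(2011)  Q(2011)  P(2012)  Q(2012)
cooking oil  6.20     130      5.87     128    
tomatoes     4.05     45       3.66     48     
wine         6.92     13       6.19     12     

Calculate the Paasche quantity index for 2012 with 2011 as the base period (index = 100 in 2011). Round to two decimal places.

Paasche quantity index uses current-period prices as weights.
ΣP(2012)·Q(2012) = 5.87×128 + 3.66×48 + 6.19×12 = 751.36 + 175.68 + 74.28 = 1001.32
ΣP(2012)·Q(2011) = 5.87×130 + 3.66×45 + 6.19×13 = 763.1 + 164.7 + 80.47 = 1008.27
Index = 1001.32 / 1008.27 × 100 = 99.3107

99.31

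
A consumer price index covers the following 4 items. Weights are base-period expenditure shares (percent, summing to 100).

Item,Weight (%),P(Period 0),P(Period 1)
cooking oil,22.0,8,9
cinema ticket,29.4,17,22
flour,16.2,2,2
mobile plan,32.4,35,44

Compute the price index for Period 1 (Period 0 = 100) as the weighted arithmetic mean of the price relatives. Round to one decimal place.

cooking oil: 22.0 × (9/8) = 22.0 × 1.125000 = 24.7500
cinema ticket: 29.4 × (22/17) = 29.4 × 1.294118 = 38.0471
flour: 16.2 × (2/2) = 16.2 × 1.000000 = 16.2000
mobile plan: 32.4 × (44/35) = 32.4 × 1.257143 = 40.7314
Index = Σ wᵢ·(p₁ᵢ/p₀ᵢ) = 24.7500 + 38.0471 + 16.2000 + 40.7314 = 119.7285

119.7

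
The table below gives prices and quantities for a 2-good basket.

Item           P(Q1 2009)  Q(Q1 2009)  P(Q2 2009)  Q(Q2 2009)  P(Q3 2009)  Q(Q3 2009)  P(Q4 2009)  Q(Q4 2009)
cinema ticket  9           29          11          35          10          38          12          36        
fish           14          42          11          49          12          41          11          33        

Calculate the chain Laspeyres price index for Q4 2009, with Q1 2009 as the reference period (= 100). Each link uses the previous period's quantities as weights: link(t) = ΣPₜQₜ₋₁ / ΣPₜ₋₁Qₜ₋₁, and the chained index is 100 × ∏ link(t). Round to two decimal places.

Link Q1 2009→Q2 2009:
ΣP(Q2 2009)Q(Q1 2009) = 11×29 + 11×42 = 319 + 462 = 781
ΣP(Q1 2009)Q(Q1 2009) = 9×29 + 14×42 = 261 + 588 = 849
link = 781/849 = 0.919906
Link Q2 2009→Q3 2009:
ΣP(Q3 2009)Q(Q2 2009) = 10×35 + 12×49 = 350 + 588 = 938
ΣP(Q2 2009)Q(Q2 2009) = 11×35 + 11×49 = 385 + 539 = 924
link = 938/924 = 1.015152
Link Q3 2009→Q4 2009:
ΣP(Q4 2009)Q(Q3 2009) = 12×38 + 11×41 = 456 + 451 = 907
ΣP(Q3 2009)Q(Q3 2009) = 10×38 + 12×41 = 380 + 492 = 872
link = 907/872 = 1.040138
Chained index = 100 × 0.919906 × 1.015152 × 1.040138 = 97.1326

97.13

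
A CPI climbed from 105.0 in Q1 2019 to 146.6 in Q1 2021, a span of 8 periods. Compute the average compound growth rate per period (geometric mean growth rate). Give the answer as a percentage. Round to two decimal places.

4.26%

Growth factor = (146.6/105.0)^(1/8) = (1.396190)^(1/8) = 1.042601
Growth rate = 1.042601 − 1 = 0.042601 = 4.2601%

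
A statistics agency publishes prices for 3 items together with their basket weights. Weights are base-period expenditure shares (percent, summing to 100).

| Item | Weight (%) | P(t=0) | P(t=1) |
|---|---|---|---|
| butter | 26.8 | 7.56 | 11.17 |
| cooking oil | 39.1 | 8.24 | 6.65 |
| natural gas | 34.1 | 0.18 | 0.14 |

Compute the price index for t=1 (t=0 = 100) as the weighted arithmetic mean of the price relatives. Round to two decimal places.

butter: 26.8 × (11.17/7.56) = 26.8 × 1.477513 = 39.5974
cooking oil: 39.1 × (6.65/8.24) = 39.1 × 0.807039 = 31.5552
natural gas: 34.1 × (0.14/0.18) = 34.1 × 0.777778 = 26.5222
Index = Σ wᵢ·(p₁ᵢ/p₀ᵢ) = 39.5974 + 31.5552 + 26.5222 = 97.6748

97.67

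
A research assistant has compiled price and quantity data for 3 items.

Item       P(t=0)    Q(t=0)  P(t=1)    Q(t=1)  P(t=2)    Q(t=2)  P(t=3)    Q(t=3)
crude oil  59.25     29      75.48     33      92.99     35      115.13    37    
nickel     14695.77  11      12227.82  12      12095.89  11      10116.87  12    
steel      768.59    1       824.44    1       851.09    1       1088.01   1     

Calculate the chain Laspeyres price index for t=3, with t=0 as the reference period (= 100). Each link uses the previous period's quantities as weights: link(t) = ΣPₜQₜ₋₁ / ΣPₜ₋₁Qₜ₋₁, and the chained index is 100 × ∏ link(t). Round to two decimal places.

Link t=0→t=1:
ΣP(t=1)Q(t=0) = 75.48×29 + 12227.82×11 + 824.44×1 = 2188.92 + 134506.02 + 824.44 = 137519.38
ΣP(t=0)Q(t=0) = 59.25×29 + 14695.77×11 + 768.59×1 = 1718.25 + 161653.47 + 768.59 = 164140.31
link = 137519.38/164140.31 = 0.837816
Link t=1→t=2:
ΣP(t=2)Q(t=1) = 92.99×33 + 12095.89×12 + 851.09×1 = 3068.67 + 145150.68 + 851.09 = 149070.44
ΣP(t=1)Q(t=1) = 75.48×33 + 12227.82×12 + 824.44×1 = 2490.84 + 146733.84 + 824.44 = 150049.12
link = 149070.44/150049.12 = 0.993478
Link t=2→t=3:
ΣP(t=3)Q(t=2) = 115.13×35 + 10116.87×11 + 1088.01×1 = 4029.55 + 111285.57 + 1088.01 = 116403.13
ΣP(t=2)Q(t=2) = 92.99×35 + 12095.89×11 + 851.09×1 = 3254.65 + 133054.79 + 851.09 = 137160.53
link = 116403.13/137160.53 = 0.848663
Chained index = 100 × 0.837816 × 0.993478 × 0.848663 = 70.6386

70.64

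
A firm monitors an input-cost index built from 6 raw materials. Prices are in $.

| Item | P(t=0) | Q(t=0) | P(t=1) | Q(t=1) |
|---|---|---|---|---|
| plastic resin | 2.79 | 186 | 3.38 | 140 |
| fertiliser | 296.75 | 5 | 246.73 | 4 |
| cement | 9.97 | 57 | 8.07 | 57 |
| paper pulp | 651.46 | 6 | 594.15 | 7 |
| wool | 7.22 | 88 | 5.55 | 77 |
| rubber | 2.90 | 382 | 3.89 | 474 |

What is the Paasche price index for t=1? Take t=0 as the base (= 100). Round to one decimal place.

96.7

Paasche price index uses current-period quantities as weights.
ΣP(t=1)·Q(t=1) = 3.38×140 + 246.73×4 + 8.07×57 + 594.15×7 + 5.55×77 + 3.89×474 = 473.2 + 986.92 + 459.99 + 4159.05 + 427.35 + 1843.86 = 8350.37
ΣP(t=0)·Q(t=1) = 2.79×140 + 296.75×4 + 9.97×57 + 651.46×7 + 7.22×77 + 2.90×474 = 390.6 + 1187 + 568.29 + 4560.22 + 555.94 + 1374.6 = 8636.65
Index = 8350.37 / 8636.65 × 100 = 96.6853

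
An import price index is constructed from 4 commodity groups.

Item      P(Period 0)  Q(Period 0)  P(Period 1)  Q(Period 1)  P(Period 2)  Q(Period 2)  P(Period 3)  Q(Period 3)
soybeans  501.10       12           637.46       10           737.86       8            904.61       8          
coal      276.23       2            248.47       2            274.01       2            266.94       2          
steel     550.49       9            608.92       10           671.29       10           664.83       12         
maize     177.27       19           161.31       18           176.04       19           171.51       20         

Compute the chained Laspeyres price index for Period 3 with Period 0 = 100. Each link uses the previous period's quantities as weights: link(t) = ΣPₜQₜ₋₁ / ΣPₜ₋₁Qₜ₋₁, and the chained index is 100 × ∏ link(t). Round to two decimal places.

Link Period 0→Period 1:
ΣP(Period 1)Q(Period 0) = 637.46×12 + 248.47×2 + 608.92×9 + 161.31×19 = 7649.52 + 496.94 + 5480.28 + 3064.89 = 16691.63
ΣP(Period 0)Q(Period 0) = 501.10×12 + 276.23×2 + 550.49×9 + 177.27×19 = 6013.2 + 552.46 + 4954.41 + 3368.13 = 14888.2
link = 16691.63/14888.2 = 1.121132
Link Period 1→Period 2:
ΣP(Period 2)Q(Period 1) = 737.86×10 + 274.01×2 + 671.29×10 + 176.04×18 = 7378.6 + 548.02 + 6712.9 + 3168.72 = 17808.24
ΣP(Period 1)Q(Period 1) = 637.46×10 + 248.47×2 + 608.92×10 + 161.31×18 = 6374.6 + 496.94 + 6089.2 + 2903.58 = 15864.32
link = 17808.24/15864.32 = 1.122534
Link Period 2→Period 3:
ΣP(Period 3)Q(Period 2) = 904.61×8 + 266.94×2 + 664.83×10 + 171.51×19 = 7236.88 + 533.88 + 6648.3 + 3258.69 = 17677.75
ΣP(Period 2)Q(Period 2) = 737.86×8 + 274.01×2 + 671.29×10 + 176.04×19 = 5902.88 + 548.02 + 6712.9 + 3344.76 = 16508.56
link = 17677.75/16508.56 = 1.070823
Chained index = 100 × 1.121132 × 1.122534 × 1.070823 = 134.7640

134.76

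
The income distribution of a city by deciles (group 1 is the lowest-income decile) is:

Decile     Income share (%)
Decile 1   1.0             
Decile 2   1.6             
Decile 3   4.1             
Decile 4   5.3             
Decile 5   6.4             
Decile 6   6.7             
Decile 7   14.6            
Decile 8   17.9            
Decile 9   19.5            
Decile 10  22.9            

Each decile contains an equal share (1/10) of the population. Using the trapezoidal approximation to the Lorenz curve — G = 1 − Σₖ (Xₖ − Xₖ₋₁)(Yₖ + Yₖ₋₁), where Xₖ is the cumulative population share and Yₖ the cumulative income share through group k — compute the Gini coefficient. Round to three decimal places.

Cumulative income shares Yₖ: 0.0100, 0.0260, 0.0670, 0.1200, 0.1840, 0.2510, 0.3970, 0.5760, 0.7710, 1.0000
Σ (Xₖ−Xₖ₋₁)(Yₖ+Yₖ₋₁) = (1/10)(0.0100+0.0000) + (1/10)(0.0260+0.0100) + (1/10)(0.0670+0.0260) + (1/10)(0.1200+0.0670) + (1/10)(0.1840+0.1200) + (1/10)(0.2510+0.1840) + (1/10)(0.3970+0.2510) + (1/10)(0.5760+0.3970) + (1/10)(0.7710+0.5760) + (1/10)(1.0000+0.7710)
  = 0.0010 + 0.0036 + 0.0093 + 0.0187 + 0.0304 + 0.0435 + 0.0648 + 0.0973 + 0.1347 + 0.1771 = 0.5804
G = 1 − 0.5804 = 0.4196

0.420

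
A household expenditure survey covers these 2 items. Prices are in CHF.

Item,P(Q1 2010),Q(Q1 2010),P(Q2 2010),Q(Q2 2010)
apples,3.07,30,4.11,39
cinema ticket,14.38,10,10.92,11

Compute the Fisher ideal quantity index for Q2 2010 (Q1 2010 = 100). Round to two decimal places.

Laspeyres component (base-period weights):
ΣP(Q1 2010)Q(Q2 2010) = 3.07×39 + 14.38×11 = 119.73 + 158.18 = 277.91
ΣP(Q1 2010)Q(Q1 2010) = 3.07×30 + 14.38×10 = 92.1 + 143.8 = 235.9
L = 277.91 / 235.9 × 100 = 117.8084
Paasche component (current-period weights):
ΣP(Q2 2010)Q(Q2 2010) = 4.11×39 + 10.92×11 = 160.29 + 120.12 = 280.41
ΣP(Q2 2010)Q(Q1 2010) = 4.11×30 + 10.92×10 = 123.3 + 109.2 = 232.5
P = 280.41 / 232.5 × 100 = 120.6065
Fisher = √(L × P) = √(117.8084 × 120.6065) = 119.1992

119.20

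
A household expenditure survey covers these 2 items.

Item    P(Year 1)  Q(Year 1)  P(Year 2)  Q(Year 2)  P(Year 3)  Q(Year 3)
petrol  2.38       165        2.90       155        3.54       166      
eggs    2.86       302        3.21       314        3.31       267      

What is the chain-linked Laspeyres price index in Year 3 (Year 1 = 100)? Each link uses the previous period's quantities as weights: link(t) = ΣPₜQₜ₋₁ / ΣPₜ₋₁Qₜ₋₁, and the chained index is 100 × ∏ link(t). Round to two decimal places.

125.57

Link Year 1→Year 2:
ΣP(Year 2)Q(Year 1) = 2.90×165 + 3.21×302 = 478.5 + 969.42 = 1447.92
ΣP(Year 1)Q(Year 1) = 2.38×165 + 2.86×302 = 392.7 + 863.72 = 1256.42
link = 1447.92/1256.42 = 1.152417
Link Year 2→Year 3:
ΣP(Year 3)Q(Year 2) = 3.54×155 + 3.31×314 = 548.7 + 1039.34 = 1588.04
ΣP(Year 2)Q(Year 2) = 2.90×155 + 3.21×314 = 449.5 + 1007.94 = 1457.44
link = 1588.04/1457.44 = 1.089609
Chained index = 100 × 1.152417 × 1.089609 = 125.5684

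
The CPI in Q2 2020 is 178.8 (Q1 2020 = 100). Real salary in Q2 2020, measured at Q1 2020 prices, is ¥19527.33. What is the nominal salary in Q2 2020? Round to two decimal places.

34914.87

Nominal = Real × (Index/100) = 19527.33 × (178.8/100)
        = 19527.33 × 1.788 = 34914.8660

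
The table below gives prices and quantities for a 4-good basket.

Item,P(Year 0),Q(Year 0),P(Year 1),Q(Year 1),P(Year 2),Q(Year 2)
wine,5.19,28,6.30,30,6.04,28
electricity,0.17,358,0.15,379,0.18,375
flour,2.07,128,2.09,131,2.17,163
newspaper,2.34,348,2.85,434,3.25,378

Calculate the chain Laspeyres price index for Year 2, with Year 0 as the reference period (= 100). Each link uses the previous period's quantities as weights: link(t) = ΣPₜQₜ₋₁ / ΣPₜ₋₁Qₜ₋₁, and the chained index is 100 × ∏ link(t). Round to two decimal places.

Link Year 0→Year 1:
ΣP(Year 1)Q(Year 0) = 6.30×28 + 0.15×358 + 2.09×128 + 2.85×348 = 176.4 + 53.7 + 267.52 + 991.8 = 1489.42
ΣP(Year 0)Q(Year 0) = 5.19×28 + 0.17×358 + 2.07×128 + 2.34×348 = 145.32 + 60.86 + 264.96 + 814.32 = 1285.46
link = 1489.42/1285.46 = 1.158667
Link Year 1→Year 2:
ΣP(Year 2)Q(Year 1) = 6.04×30 + 0.18×379 + 2.17×131 + 3.25×434 = 181.2 + 68.22 + 284.27 + 1410.5 = 1944.19
ΣP(Year 1)Q(Year 1) = 6.30×30 + 0.15×379 + 2.09×131 + 2.85×434 = 189 + 56.85 + 273.79 + 1236.9 = 1756.54
link = 1944.19/1756.54 = 1.106829
Chained index = 100 × 1.158667 × 1.106829 = 128.2447

128.24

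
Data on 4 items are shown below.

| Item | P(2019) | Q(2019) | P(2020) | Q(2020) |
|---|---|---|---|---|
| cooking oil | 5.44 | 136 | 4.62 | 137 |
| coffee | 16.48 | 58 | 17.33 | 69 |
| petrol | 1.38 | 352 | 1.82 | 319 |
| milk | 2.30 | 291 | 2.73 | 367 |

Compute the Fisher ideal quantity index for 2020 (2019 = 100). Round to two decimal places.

111.13

Laspeyres component (base-period weights):
ΣP(2019)Q(2020) = 5.44×137 + 16.48×69 + 1.38×319 + 2.30×367 = 745.28 + 1137.12 + 440.22 + 844.1 = 3166.72
ΣP(2019)Q(2019) = 5.44×136 + 16.48×58 + 1.38×352 + 2.30×291 = 739.84 + 955.84 + 485.76 + 669.3 = 2850.74
L = 3166.72 / 2850.74 × 100 = 111.0841
Paasche component (current-period weights):
ΣP(2020)Q(2020) = 4.62×137 + 17.33×69 + 1.82×319 + 2.73×367 = 632.94 + 1195.77 + 580.58 + 1001.91 = 3411.2
ΣP(2020)Q(2019) = 4.62×136 + 17.33×58 + 1.82×352 + 2.73×291 = 628.32 + 1005.14 + 640.64 + 794.43 = 3068.53
P = 3411.2 / 3068.53 × 100 = 111.1672
Fisher = √(L × P) = √(111.0841 × 111.1672) = 111.1257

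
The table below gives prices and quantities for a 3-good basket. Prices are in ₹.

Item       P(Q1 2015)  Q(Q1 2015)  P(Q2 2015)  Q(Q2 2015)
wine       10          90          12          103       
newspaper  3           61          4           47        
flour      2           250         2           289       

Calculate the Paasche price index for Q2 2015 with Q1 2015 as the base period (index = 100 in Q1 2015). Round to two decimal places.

Paasche price index uses current-period quantities as weights.
ΣP(Q2 2015)·Q(Q2 2015) = 12×103 + 4×47 + 2×289 = 1236 + 188 + 578 = 2002
ΣP(Q1 2015)·Q(Q2 2015) = 10×103 + 3×47 + 2×289 = 1030 + 141 + 578 = 1749
Index = 2002 / 1749 × 100 = 114.4654

114.47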